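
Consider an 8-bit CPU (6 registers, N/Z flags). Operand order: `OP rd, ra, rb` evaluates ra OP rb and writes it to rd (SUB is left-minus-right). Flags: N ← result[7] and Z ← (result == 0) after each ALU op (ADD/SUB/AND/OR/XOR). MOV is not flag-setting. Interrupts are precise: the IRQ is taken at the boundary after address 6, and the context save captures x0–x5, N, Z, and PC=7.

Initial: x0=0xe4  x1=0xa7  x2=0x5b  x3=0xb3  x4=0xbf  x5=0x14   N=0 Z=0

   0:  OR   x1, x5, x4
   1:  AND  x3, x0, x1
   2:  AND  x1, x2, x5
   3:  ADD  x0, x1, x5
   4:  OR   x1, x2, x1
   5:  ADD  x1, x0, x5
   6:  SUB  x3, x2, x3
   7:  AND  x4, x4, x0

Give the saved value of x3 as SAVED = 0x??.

SAVED = 0xb7

after  0: x0=0xe4 x1=0xbf x2=0x5b x3=0xb3 x4=0xbf x5=0x14  N=1 Z=0
after  1: x0=0xe4 x1=0xbf x2=0x5b x3=0xa4 x4=0xbf x5=0x14  N=1 Z=0
after  2: x0=0xe4 x1=0x10 x2=0x5b x3=0xa4 x4=0xbf x5=0x14  N=0 Z=0
after  3: x0=0x24 x1=0x10 x2=0x5b x3=0xa4 x4=0xbf x5=0x14  N=0 Z=0
after  4: x0=0x24 x1=0x5b x2=0x5b x3=0xa4 x4=0xbf x5=0x14  N=0 Z=0
after  5: x0=0x24 x1=0x38 x2=0x5b x3=0xa4 x4=0xbf x5=0x14  N=0 Z=0
after  6: x0=0x24 x1=0x38 x2=0x5b x3=0xb7 x4=0xbf x5=0x14  N=1 Z=0
-- IRQ taken; context saved, return-PC = 7 --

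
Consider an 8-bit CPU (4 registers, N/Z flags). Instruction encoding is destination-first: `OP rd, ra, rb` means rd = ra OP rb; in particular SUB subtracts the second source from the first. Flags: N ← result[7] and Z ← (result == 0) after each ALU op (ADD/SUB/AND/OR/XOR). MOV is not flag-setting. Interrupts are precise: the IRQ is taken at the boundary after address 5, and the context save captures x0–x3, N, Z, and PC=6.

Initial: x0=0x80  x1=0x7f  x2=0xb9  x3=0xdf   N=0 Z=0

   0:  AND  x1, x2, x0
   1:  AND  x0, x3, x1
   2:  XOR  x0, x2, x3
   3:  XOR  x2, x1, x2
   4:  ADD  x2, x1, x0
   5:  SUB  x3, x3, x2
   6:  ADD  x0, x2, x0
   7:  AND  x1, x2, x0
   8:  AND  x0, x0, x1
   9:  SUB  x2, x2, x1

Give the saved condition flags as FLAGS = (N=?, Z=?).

FLAGS = (N=1, Z=0)

after  0: x0=0x80 x1=0x80 x2=0xb9 x3=0xdf  N=1 Z=0
after  1: x0=0x80 x1=0x80 x2=0xb9 x3=0xdf  N=1 Z=0
after  2: x0=0x66 x1=0x80 x2=0xb9 x3=0xdf  N=0 Z=0
after  3: x0=0x66 x1=0x80 x2=0x39 x3=0xdf  N=0 Z=0
after  4: x0=0x66 x1=0x80 x2=0xe6 x3=0xdf  N=1 Z=0
after  5: x0=0x66 x1=0x80 x2=0xe6 x3=0xf9  N=1 Z=0
-- IRQ taken; context saved, return-PC = 6 --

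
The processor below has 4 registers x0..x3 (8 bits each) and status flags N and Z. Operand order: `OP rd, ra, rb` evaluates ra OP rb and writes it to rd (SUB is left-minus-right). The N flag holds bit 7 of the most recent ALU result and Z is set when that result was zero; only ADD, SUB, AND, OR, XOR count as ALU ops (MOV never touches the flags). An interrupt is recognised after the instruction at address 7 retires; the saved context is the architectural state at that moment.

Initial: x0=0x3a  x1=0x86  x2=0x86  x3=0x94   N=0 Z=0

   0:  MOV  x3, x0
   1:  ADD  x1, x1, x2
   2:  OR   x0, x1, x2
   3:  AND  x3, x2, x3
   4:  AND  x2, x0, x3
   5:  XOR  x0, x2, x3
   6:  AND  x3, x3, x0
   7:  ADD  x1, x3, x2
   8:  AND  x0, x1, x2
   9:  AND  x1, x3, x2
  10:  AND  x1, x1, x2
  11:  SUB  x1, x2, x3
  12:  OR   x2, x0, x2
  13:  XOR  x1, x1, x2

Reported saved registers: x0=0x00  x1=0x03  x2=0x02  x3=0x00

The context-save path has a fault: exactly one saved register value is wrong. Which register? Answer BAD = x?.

after  0: x0=0x3a x1=0x86 x2=0x86 x3=0x3a  N=0 Z=0
after  1: x0=0x3a x1=0x0c x2=0x86 x3=0x3a  N=0 Z=0
after  2: x0=0x8e x1=0x0c x2=0x86 x3=0x3a  N=1 Z=0
after  3: x0=0x8e x1=0x0c x2=0x86 x3=0x02  N=0 Z=0
after  4: x0=0x8e x1=0x0c x2=0x02 x3=0x02  N=0 Z=0
after  5: x0=0x00 x1=0x0c x2=0x02 x3=0x02  N=0 Z=1
after  6: x0=0x00 x1=0x0c x2=0x02 x3=0x00  N=0 Z=1
after  7: x0=0x00 x1=0x02 x2=0x02 x3=0x00  N=0 Z=0
-- IRQ taken; context saved, return-PC = 8 --
mismatch: x1: reported 0x03 vs actual 0x02

BAD = x1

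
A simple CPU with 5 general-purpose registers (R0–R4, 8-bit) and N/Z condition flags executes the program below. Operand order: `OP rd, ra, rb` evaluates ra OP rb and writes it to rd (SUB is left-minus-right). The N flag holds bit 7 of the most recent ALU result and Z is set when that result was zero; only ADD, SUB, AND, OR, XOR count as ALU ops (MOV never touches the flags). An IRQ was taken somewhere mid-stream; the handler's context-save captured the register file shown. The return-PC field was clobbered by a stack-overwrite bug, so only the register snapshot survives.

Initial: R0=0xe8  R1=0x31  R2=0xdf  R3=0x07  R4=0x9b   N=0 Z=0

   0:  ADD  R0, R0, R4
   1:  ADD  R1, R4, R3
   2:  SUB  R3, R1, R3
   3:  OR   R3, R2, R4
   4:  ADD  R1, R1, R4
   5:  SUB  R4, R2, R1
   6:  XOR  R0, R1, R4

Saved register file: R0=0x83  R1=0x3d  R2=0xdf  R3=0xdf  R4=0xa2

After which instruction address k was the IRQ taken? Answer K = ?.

after  0: R0=0x83 R1=0x31 R2=0xdf R3=0x07 R4=0x9b  N=1 Z=0
after  1: R0=0x83 R1=0xa2 R2=0xdf R3=0x07 R4=0x9b  N=1 Z=0
after  2: R0=0x83 R1=0xa2 R2=0xdf R3=0x9b R4=0x9b  N=1 Z=0
after  3: R0=0x83 R1=0xa2 R2=0xdf R3=0xdf R4=0x9b  N=1 Z=0
after  4: R0=0x83 R1=0x3d R2=0xdf R3=0xdf R4=0x9b  N=0 Z=0
after  5: R0=0x83 R1=0x3d R2=0xdf R3=0xdf R4=0xa2  N=1 Z=0
-- IRQ taken; context saved, return-PC = 6 --

K = 5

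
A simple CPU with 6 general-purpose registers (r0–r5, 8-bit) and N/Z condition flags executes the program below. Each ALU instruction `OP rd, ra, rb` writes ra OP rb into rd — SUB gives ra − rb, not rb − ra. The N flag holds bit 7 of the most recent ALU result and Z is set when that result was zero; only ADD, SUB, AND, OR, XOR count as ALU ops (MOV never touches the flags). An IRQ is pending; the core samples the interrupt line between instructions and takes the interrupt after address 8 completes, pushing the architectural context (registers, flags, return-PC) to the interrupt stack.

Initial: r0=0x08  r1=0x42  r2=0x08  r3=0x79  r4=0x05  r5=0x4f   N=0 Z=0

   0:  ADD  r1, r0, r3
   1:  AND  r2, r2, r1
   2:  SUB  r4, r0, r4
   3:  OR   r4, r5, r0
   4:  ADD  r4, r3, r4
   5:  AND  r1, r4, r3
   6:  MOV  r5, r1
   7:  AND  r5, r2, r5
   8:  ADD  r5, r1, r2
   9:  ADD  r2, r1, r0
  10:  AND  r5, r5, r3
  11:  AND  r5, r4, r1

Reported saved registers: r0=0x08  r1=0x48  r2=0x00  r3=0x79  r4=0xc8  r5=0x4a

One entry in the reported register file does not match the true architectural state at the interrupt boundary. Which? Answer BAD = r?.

BAD = r5

after  0: r0=0x08 r1=0x81 r2=0x08 r3=0x79 r4=0x05 r5=0x4f  N=1 Z=0
after  1: r0=0x08 r1=0x81 r2=0x00 r3=0x79 r4=0x05 r5=0x4f  N=0 Z=1
after  2: r0=0x08 r1=0x81 r2=0x00 r3=0x79 r4=0x03 r5=0x4f  N=0 Z=0
after  3: r0=0x08 r1=0x81 r2=0x00 r3=0x79 r4=0x4f r5=0x4f  N=0 Z=0
after  4: r0=0x08 r1=0x81 r2=0x00 r3=0x79 r4=0xc8 r5=0x4f  N=1 Z=0
after  5: r0=0x08 r1=0x48 r2=0x00 r3=0x79 r4=0xc8 r5=0x4f  N=0 Z=0
after  6: r0=0x08 r1=0x48 r2=0x00 r3=0x79 r4=0xc8 r5=0x48  N=0 Z=0
after  7: r0=0x08 r1=0x48 r2=0x00 r3=0x79 r4=0xc8 r5=0x00  N=0 Z=1
after  8: r0=0x08 r1=0x48 r2=0x00 r3=0x79 r4=0xc8 r5=0x48  N=0 Z=0
-- IRQ taken; context saved, return-PC = 9 --
mismatch: r5: reported 0x4a vs actual 0x48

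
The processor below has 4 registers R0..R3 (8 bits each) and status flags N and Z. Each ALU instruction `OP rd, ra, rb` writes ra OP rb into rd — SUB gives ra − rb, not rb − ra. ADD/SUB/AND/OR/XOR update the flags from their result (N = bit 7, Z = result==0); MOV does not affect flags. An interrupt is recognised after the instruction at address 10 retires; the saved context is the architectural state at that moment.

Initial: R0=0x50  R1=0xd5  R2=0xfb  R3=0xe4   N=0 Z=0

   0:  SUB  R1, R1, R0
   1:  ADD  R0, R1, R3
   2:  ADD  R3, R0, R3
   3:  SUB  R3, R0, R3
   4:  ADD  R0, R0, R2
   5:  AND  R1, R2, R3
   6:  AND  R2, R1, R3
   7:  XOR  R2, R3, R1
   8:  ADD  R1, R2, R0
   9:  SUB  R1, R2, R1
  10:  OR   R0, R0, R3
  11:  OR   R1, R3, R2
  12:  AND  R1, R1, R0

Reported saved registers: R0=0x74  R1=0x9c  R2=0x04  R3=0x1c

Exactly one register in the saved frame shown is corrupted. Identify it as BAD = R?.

after  0: R0=0x50 R1=0x85 R2=0xfb R3=0xe4  N=1 Z=0
after  1: R0=0x69 R1=0x85 R2=0xfb R3=0xe4  N=0 Z=0
after  2: R0=0x69 R1=0x85 R2=0xfb R3=0x4d  N=0 Z=0
after  3: R0=0x69 R1=0x85 R2=0xfb R3=0x1c  N=0 Z=0
after  4: R0=0x64 R1=0x85 R2=0xfb R3=0x1c  N=0 Z=0
after  5: R0=0x64 R1=0x18 R2=0xfb R3=0x1c  N=0 Z=0
after  6: R0=0x64 R1=0x18 R2=0x18 R3=0x1c  N=0 Z=0
after  7: R0=0x64 R1=0x18 R2=0x04 R3=0x1c  N=0 Z=0
after  8: R0=0x64 R1=0x68 R2=0x04 R3=0x1c  N=0 Z=0
after  9: R0=0x64 R1=0x9c R2=0x04 R3=0x1c  N=1 Z=0
after 10: R0=0x7c R1=0x9c R2=0x04 R3=0x1c  N=0 Z=0
-- IRQ taken; context saved, return-PC = 11 --
mismatch: R0: reported 0x74 vs actual 0x7c

BAD = R0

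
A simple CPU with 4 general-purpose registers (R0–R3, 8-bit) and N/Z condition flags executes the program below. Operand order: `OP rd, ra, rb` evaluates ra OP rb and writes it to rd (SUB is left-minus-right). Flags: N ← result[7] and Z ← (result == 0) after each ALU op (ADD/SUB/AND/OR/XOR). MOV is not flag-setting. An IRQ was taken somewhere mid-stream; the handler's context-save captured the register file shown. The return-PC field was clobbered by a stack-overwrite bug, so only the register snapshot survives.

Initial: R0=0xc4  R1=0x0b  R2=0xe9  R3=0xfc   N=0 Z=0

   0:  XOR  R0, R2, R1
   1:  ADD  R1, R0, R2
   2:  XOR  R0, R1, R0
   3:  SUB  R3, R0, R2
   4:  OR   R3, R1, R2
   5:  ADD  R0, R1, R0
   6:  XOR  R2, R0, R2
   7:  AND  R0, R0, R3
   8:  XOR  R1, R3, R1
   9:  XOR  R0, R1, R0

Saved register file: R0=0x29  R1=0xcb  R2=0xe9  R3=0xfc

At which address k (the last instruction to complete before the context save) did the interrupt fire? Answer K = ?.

after  0: R0=0xe2 R1=0x0b R2=0xe9 R3=0xfc  N=1 Z=0
after  1: R0=0xe2 R1=0xcb R2=0xe9 R3=0xfc  N=1 Z=0
after  2: R0=0x29 R1=0xcb R2=0xe9 R3=0xfc  N=0 Z=0
-- IRQ taken; context saved, return-PC = 3 --

K = 2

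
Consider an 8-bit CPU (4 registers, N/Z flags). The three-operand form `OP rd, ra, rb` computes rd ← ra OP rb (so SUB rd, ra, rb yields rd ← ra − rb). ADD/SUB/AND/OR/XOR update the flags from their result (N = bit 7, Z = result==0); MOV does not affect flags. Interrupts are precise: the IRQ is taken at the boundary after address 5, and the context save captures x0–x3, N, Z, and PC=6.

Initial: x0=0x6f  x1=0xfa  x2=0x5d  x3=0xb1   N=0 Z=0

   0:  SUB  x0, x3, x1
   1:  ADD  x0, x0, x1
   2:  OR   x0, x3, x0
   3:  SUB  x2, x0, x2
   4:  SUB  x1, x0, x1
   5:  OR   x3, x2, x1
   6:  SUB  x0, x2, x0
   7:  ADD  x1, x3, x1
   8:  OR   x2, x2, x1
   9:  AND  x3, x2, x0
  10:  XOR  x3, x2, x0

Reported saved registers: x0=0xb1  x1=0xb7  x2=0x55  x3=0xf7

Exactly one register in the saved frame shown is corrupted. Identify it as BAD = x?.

BAD = x2

after  0: x0=0xb7 x1=0xfa x2=0x5d x3=0xb1  N=1 Z=0
after  1: x0=0xb1 x1=0xfa x2=0x5d x3=0xb1  N=1 Z=0
after  2: x0=0xb1 x1=0xfa x2=0x5d x3=0xb1  N=1 Z=0
after  3: x0=0xb1 x1=0xfa x2=0x54 x3=0xb1  N=0 Z=0
after  4: x0=0xb1 x1=0xb7 x2=0x54 x3=0xb1  N=1 Z=0
after  5: x0=0xb1 x1=0xb7 x2=0x54 x3=0xf7  N=1 Z=0
-- IRQ taken; context saved, return-PC = 6 --
mismatch: x2: reported 0x55 vs actual 0x54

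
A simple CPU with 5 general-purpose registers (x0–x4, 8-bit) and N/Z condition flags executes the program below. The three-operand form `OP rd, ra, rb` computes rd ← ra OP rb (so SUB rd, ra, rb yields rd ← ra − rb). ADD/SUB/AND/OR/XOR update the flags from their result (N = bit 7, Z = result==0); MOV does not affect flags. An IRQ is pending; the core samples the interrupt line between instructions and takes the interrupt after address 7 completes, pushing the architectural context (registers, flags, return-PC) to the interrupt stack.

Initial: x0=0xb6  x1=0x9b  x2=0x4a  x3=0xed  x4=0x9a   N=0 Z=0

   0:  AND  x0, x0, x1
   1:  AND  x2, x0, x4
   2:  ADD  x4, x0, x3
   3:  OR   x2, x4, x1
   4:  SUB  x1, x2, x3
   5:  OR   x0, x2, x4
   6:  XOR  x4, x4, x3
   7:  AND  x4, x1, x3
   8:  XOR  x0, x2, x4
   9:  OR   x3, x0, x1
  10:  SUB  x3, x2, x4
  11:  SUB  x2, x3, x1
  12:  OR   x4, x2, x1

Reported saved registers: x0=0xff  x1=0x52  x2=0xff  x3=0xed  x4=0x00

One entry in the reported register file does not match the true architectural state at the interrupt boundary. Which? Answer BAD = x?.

after  0: x0=0x92 x1=0x9b x2=0x4a x3=0xed x4=0x9a  N=1 Z=0
after  1: x0=0x92 x1=0x9b x2=0x92 x3=0xed x4=0x9a  N=1 Z=0
after  2: x0=0x92 x1=0x9b x2=0x92 x3=0xed x4=0x7f  N=0 Z=0
after  3: x0=0x92 x1=0x9b x2=0xff x3=0xed x4=0x7f  N=1 Z=0
after  4: x0=0x92 x1=0x12 x2=0xff x3=0xed x4=0x7f  N=0 Z=0
after  5: x0=0xff x1=0x12 x2=0xff x3=0xed x4=0x7f  N=1 Z=0
after  6: x0=0xff x1=0x12 x2=0xff x3=0xed x4=0x92  N=1 Z=0
after  7: x0=0xff x1=0x12 x2=0xff x3=0xed x4=0x00  N=0 Z=1
-- IRQ taken; context saved, return-PC = 8 --
mismatch: x1: reported 0x52 vs actual 0x12

BAD = x1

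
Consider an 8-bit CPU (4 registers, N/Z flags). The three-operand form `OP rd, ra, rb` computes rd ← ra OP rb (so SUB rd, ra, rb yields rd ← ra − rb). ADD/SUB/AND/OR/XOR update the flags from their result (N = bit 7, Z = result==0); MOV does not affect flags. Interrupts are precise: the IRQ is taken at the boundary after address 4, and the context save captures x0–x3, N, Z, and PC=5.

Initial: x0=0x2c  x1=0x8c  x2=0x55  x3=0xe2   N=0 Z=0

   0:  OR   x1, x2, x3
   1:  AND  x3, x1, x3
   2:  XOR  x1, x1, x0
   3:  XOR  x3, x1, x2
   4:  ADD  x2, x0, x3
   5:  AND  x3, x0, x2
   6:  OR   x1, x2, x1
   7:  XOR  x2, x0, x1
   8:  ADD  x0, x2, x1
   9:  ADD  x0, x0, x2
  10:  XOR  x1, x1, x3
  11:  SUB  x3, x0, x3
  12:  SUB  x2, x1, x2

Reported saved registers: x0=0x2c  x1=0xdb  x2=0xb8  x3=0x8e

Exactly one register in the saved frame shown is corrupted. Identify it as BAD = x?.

BAD = x2

after  0: x0=0x2c x1=0xf7 x2=0x55 x3=0xe2  N=1 Z=0
after  1: x0=0x2c x1=0xf7 x2=0x55 x3=0xe2  N=1 Z=0
after  2: x0=0x2c x1=0xdb x2=0x55 x3=0xe2  N=1 Z=0
after  3: x0=0x2c x1=0xdb x2=0x55 x3=0x8e  N=1 Z=0
after  4: x0=0x2c x1=0xdb x2=0xba x3=0x8e  N=1 Z=0
-- IRQ taken; context saved, return-PC = 5 --
mismatch: x2: reported 0xb8 vs actual 0xba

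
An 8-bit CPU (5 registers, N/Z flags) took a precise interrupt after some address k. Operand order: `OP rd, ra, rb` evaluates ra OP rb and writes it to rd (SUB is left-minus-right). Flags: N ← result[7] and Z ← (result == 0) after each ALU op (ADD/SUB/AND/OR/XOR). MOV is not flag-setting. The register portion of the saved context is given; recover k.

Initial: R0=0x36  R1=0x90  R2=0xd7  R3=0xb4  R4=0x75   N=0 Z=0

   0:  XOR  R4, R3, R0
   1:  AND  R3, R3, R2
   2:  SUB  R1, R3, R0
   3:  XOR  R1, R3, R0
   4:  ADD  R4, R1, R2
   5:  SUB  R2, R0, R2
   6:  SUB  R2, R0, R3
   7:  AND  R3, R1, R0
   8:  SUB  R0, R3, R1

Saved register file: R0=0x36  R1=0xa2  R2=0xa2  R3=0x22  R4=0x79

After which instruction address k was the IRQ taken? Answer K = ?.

after  0: R0=0x36 R1=0x90 R2=0xd7 R3=0xb4 R4=0x82  N=1 Z=0
after  1: R0=0x36 R1=0x90 R2=0xd7 R3=0x94 R4=0x82  N=1 Z=0
after  2: R0=0x36 R1=0x5e R2=0xd7 R3=0x94 R4=0x82  N=0 Z=0
after  3: R0=0x36 R1=0xa2 R2=0xd7 R3=0x94 R4=0x82  N=1 Z=0
after  4: R0=0x36 R1=0xa2 R2=0xd7 R3=0x94 R4=0x79  N=0 Z=0
after  5: R0=0x36 R1=0xa2 R2=0x5f R3=0x94 R4=0x79  N=0 Z=0
after  6: R0=0x36 R1=0xa2 R2=0xa2 R3=0x94 R4=0x79  N=1 Z=0
after  7: R0=0x36 R1=0xa2 R2=0xa2 R3=0x22 R4=0x79  N=0 Z=0
-- IRQ taken; context saved, return-PC = 8 --

K = 7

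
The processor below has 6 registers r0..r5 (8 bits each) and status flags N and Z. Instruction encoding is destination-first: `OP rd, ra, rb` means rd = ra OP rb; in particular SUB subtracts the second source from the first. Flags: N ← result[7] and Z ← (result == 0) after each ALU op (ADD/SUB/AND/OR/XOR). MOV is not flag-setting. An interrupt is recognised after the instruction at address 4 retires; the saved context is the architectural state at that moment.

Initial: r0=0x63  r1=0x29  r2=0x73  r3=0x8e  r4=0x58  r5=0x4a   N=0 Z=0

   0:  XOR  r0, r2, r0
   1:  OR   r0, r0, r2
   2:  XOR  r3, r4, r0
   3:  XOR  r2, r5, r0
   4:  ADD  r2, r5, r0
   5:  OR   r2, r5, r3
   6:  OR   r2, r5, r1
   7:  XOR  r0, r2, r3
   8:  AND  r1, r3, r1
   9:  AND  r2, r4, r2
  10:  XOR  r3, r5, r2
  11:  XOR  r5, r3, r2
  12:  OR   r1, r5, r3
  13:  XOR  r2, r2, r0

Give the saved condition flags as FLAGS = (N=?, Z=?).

after  0: r0=0x10 r1=0x29 r2=0x73 r3=0x8e r4=0x58 r5=0x4a  N=0 Z=0
after  1: r0=0x73 r1=0x29 r2=0x73 r3=0x8e r4=0x58 r5=0x4a  N=0 Z=0
after  2: r0=0x73 r1=0x29 r2=0x73 r3=0x2b r4=0x58 r5=0x4a  N=0 Z=0
after  3: r0=0x73 r1=0x29 r2=0x39 r3=0x2b r4=0x58 r5=0x4a  N=0 Z=0
after  4: r0=0x73 r1=0x29 r2=0xbd r3=0x2b r4=0x58 r5=0x4a  N=1 Z=0
-- IRQ taken; context saved, return-PC = 5 --

FLAGS = (N=1, Z=0)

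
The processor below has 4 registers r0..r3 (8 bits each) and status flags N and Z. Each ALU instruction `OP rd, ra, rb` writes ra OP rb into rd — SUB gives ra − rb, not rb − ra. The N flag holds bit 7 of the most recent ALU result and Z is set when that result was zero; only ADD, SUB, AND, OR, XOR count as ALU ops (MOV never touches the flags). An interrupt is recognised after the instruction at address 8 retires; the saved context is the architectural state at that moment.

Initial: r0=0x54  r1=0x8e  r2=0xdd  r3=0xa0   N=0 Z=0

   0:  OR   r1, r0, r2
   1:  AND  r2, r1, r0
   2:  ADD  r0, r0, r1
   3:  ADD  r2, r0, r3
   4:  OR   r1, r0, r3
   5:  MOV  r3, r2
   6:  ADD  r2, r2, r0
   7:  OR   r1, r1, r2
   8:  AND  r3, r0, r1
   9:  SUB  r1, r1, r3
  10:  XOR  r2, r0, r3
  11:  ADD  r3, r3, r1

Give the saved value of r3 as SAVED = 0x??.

SAVED = 0x31

after  0: r0=0x54 r1=0xdd r2=0xdd r3=0xa0  N=1 Z=0
after  1: r0=0x54 r1=0xdd r2=0x54 r3=0xa0  N=0 Z=0
after  2: r0=0x31 r1=0xdd r2=0x54 r3=0xa0  N=0 Z=0
after  3: r0=0x31 r1=0xdd r2=0xd1 r3=0xa0  N=1 Z=0
after  4: r0=0x31 r1=0xb1 r2=0xd1 r3=0xa0  N=1 Z=0
after  5: r0=0x31 r1=0xb1 r2=0xd1 r3=0xd1  N=1 Z=0
after  6: r0=0x31 r1=0xb1 r2=0x02 r3=0xd1  N=0 Z=0
after  7: r0=0x31 r1=0xb3 r2=0x02 r3=0xd1  N=1 Z=0
after  8: r0=0x31 r1=0xb3 r2=0x02 r3=0x31  N=0 Z=0
-- IRQ taken; context saved, return-PC = 9 --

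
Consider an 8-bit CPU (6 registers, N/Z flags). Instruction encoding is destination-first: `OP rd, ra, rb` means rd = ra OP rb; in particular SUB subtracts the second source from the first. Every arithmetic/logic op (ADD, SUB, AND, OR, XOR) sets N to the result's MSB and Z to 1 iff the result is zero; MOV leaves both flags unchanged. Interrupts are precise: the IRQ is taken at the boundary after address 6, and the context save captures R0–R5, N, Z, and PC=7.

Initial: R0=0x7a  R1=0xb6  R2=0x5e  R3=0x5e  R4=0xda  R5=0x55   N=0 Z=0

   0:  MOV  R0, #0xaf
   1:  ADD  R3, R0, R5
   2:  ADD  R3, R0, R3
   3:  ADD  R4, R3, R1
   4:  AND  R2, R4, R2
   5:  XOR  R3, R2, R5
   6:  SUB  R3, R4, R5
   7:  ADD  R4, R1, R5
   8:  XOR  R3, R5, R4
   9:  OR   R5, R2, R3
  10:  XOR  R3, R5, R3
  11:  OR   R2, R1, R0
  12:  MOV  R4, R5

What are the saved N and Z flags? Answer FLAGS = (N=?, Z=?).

FLAGS = (N=0, Z=0)

after  0: R0=0xaf R1=0xb6 R2=0x5e R3=0x5e R4=0xda R5=0x55  N=0 Z=0
after  1: R0=0xaf R1=0xb6 R2=0x5e R3=0x04 R4=0xda R5=0x55  N=0 Z=0
after  2: R0=0xaf R1=0xb6 R2=0x5e R3=0xb3 R4=0xda R5=0x55  N=1 Z=0
after  3: R0=0xaf R1=0xb6 R2=0x5e R3=0xb3 R4=0x69 R5=0x55  N=0 Z=0
after  4: R0=0xaf R1=0xb6 R2=0x48 R3=0xb3 R4=0x69 R5=0x55  N=0 Z=0
after  5: R0=0xaf R1=0xb6 R2=0x48 R3=0x1d R4=0x69 R5=0x55  N=0 Z=0
after  6: R0=0xaf R1=0xb6 R2=0x48 R3=0x14 R4=0x69 R5=0x55  N=0 Z=0
-- IRQ taken; context saved, return-PC = 7 --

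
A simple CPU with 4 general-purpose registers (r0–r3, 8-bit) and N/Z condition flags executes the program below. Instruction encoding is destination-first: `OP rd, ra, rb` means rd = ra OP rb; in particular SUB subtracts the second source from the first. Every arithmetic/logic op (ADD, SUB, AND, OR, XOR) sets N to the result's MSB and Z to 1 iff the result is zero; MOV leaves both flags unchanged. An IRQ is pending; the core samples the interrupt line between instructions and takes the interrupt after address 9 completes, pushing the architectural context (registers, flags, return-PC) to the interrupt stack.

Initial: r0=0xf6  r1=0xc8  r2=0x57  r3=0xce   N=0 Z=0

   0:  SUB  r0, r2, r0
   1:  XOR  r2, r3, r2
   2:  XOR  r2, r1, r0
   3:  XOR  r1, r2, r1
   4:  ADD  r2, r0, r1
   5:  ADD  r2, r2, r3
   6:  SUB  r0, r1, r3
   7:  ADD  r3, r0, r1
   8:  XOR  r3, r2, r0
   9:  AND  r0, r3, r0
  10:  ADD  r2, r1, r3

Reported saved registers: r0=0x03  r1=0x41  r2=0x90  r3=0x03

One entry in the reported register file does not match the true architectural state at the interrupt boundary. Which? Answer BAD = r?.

after  0: r0=0x61 r1=0xc8 r2=0x57 r3=0xce  N=0 Z=0
after  1: r0=0x61 r1=0xc8 r2=0x99 r3=0xce  N=1 Z=0
after  2: r0=0x61 r1=0xc8 r2=0xa9 r3=0xce  N=1 Z=0
after  3: r0=0x61 r1=0x61 r2=0xa9 r3=0xce  N=0 Z=0
after  4: r0=0x61 r1=0x61 r2=0xc2 r3=0xce  N=1 Z=0
after  5: r0=0x61 r1=0x61 r2=0x90 r3=0xce  N=1 Z=0
after  6: r0=0x93 r1=0x61 r2=0x90 r3=0xce  N=1 Z=0
after  7: r0=0x93 r1=0x61 r2=0x90 r3=0xf4  N=1 Z=0
after  8: r0=0x93 r1=0x61 r2=0x90 r3=0x03  N=0 Z=0
after  9: r0=0x03 r1=0x61 r2=0x90 r3=0x03  N=0 Z=0
-- IRQ taken; context saved, return-PC = 10 --
mismatch: r1: reported 0x41 vs actual 0x61

BAD = r1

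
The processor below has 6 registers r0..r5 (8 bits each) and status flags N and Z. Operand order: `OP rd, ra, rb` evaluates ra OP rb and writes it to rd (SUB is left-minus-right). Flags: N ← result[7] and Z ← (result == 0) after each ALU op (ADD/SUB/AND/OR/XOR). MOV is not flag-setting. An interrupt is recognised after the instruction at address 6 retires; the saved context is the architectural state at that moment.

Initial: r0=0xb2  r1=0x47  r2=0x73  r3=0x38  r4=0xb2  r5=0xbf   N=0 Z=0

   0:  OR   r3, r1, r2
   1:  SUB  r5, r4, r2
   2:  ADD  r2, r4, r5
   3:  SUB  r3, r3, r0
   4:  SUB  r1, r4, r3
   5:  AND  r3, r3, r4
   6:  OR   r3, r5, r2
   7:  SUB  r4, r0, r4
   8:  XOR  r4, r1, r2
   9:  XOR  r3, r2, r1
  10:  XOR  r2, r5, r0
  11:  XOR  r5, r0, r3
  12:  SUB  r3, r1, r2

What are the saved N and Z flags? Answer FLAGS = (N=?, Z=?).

after  0: r0=0xb2 r1=0x47 r2=0x73 r3=0x77 r4=0xb2 r5=0xbf  N=0 Z=0
after  1: r0=0xb2 r1=0x47 r2=0x73 r3=0x77 r4=0xb2 r5=0x3f  N=0 Z=0
after  2: r0=0xb2 r1=0x47 r2=0xf1 r3=0x77 r4=0xb2 r5=0x3f  N=1 Z=0
after  3: r0=0xb2 r1=0x47 r2=0xf1 r3=0xc5 r4=0xb2 r5=0x3f  N=1 Z=0
after  4: r0=0xb2 r1=0xed r2=0xf1 r3=0xc5 r4=0xb2 r5=0x3f  N=1 Z=0
after  5: r0=0xb2 r1=0xed r2=0xf1 r3=0x80 r4=0xb2 r5=0x3f  N=1 Z=0
after  6: r0=0xb2 r1=0xed r2=0xf1 r3=0xff r4=0xb2 r5=0x3f  N=1 Z=0
-- IRQ taken; context saved, return-PC = 7 --

FLAGS = (N=1, Z=0)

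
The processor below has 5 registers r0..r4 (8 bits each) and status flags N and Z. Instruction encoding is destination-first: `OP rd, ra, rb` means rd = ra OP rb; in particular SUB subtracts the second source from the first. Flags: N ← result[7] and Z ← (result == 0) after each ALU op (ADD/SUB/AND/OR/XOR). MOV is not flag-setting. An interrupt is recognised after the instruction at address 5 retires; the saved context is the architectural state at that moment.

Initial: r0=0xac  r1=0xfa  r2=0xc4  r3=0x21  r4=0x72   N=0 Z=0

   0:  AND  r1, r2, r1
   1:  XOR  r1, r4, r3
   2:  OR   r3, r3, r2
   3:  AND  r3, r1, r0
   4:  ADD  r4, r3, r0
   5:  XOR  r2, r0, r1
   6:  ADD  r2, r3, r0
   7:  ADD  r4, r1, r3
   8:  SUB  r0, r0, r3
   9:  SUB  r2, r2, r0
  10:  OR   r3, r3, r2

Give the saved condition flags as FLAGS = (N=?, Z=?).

after  0: r0=0xac r1=0xc0 r2=0xc4 r3=0x21 r4=0x72  N=1 Z=0
after  1: r0=0xac r1=0x53 r2=0xc4 r3=0x21 r4=0x72  N=0 Z=0
after  2: r0=0xac r1=0x53 r2=0xc4 r3=0xe5 r4=0x72  N=1 Z=0
after  3: r0=0xac r1=0x53 r2=0xc4 r3=0x00 r4=0x72  N=0 Z=1
after  4: r0=0xac r1=0x53 r2=0xc4 r3=0x00 r4=0xac  N=1 Z=0
after  5: r0=0xac r1=0x53 r2=0xff r3=0x00 r4=0xac  N=1 Z=0
-- IRQ taken; context saved, return-PC = 6 --

FLAGS = (N=1, Z=0)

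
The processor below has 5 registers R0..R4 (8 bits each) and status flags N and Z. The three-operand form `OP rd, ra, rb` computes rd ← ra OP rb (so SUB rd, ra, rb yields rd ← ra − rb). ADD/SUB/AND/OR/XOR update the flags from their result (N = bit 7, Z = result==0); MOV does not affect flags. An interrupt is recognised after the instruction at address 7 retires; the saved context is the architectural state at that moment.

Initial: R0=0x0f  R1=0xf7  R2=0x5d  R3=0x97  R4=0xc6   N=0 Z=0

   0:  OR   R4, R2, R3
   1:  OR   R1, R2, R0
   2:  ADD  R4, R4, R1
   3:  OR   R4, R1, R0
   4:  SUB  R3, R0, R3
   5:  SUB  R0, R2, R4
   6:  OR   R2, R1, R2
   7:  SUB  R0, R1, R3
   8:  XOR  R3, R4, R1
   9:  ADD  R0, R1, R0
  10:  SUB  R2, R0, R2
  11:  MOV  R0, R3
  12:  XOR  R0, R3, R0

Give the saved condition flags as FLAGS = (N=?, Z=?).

after  0: R0=0x0f R1=0xf7 R2=0x5d R3=0x97 R4=0xdf  N=1 Z=0
after  1: R0=0x0f R1=0x5f R2=0x5d R3=0x97 R4=0xdf  N=0 Z=0
after  2: R0=0x0f R1=0x5f R2=0x5d R3=0x97 R4=0x3e  N=0 Z=0
after  3: R0=0x0f R1=0x5f R2=0x5d R3=0x97 R4=0x5f  N=0 Z=0
after  4: R0=0x0f R1=0x5f R2=0x5d R3=0x78 R4=0x5f  N=0 Z=0
after  5: R0=0xfe R1=0x5f R2=0x5d R3=0x78 R4=0x5f  N=1 Z=0
after  6: R0=0xfe R1=0x5f R2=0x5f R3=0x78 R4=0x5f  N=0 Z=0
after  7: R0=0xe7 R1=0x5f R2=0x5f R3=0x78 R4=0x5f  N=1 Z=0
-- IRQ taken; context saved, return-PC = 8 --

FLAGS = (N=1, Z=0)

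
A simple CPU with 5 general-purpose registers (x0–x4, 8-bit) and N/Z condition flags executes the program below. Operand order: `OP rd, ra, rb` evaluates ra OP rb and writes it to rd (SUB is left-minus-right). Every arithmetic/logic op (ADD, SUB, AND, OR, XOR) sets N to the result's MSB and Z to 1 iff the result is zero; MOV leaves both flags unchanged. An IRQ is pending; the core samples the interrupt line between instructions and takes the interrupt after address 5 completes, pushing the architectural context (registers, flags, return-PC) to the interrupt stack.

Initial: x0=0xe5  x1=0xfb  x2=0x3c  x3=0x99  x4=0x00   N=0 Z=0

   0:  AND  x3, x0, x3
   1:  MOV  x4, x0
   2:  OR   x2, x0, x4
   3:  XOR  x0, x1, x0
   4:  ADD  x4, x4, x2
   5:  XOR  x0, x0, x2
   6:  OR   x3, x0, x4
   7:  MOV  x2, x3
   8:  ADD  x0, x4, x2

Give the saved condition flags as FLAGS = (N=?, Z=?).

FLAGS = (N=1, Z=0)

after  0: x0=0xe5 x1=0xfb x2=0x3c x3=0x81 x4=0x00  N=1 Z=0
after  1: x0=0xe5 x1=0xfb x2=0x3c x3=0x81 x4=0xe5  N=1 Z=0
after  2: x0=0xe5 x1=0xfb x2=0xe5 x3=0x81 x4=0xe5  N=1 Z=0
after  3: x0=0x1e x1=0xfb x2=0xe5 x3=0x81 x4=0xe5  N=0 Z=0
after  4: x0=0x1e x1=0xfb x2=0xe5 x3=0x81 x4=0xca  N=1 Z=0
after  5: x0=0xfb x1=0xfb x2=0xe5 x3=0x81 x4=0xca  N=1 Z=0
-- IRQ taken; context saved, return-PC = 6 --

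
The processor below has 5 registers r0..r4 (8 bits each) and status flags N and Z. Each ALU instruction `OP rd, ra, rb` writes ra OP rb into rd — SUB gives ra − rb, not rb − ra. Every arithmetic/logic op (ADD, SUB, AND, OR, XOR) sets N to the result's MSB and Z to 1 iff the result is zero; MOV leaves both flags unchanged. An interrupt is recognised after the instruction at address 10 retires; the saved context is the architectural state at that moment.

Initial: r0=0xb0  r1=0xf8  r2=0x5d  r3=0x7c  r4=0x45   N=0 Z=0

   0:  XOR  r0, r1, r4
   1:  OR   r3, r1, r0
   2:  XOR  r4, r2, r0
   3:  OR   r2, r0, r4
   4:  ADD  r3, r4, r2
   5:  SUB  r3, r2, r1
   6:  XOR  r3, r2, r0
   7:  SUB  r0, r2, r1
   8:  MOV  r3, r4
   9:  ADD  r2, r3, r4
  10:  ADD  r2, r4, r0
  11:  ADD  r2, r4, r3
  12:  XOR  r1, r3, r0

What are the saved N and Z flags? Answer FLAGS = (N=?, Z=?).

FLAGS = (N=1, Z=0)

after  0: r0=0xbd r1=0xf8 r2=0x5d r3=0x7c r4=0x45  N=1 Z=0
after  1: r0=0xbd r1=0xf8 r2=0x5d r3=0xfd r4=0x45  N=1 Z=0
after  2: r0=0xbd r1=0xf8 r2=0x5d r3=0xfd r4=0xe0  N=1 Z=0
after  3: r0=0xbd r1=0xf8 r2=0xfd r3=0xfd r4=0xe0  N=1 Z=0
after  4: r0=0xbd r1=0xf8 r2=0xfd r3=0xdd r4=0xe0  N=1 Z=0
after  5: r0=0xbd r1=0xf8 r2=0xfd r3=0x05 r4=0xe0  N=0 Z=0
after  6: r0=0xbd r1=0xf8 r2=0xfd r3=0x40 r4=0xe0  N=0 Z=0
after  7: r0=0x05 r1=0xf8 r2=0xfd r3=0x40 r4=0xe0  N=0 Z=0
after  8: r0=0x05 r1=0xf8 r2=0xfd r3=0xe0 r4=0xe0  N=0 Z=0
after  9: r0=0x05 r1=0xf8 r2=0xc0 r3=0xe0 r4=0xe0  N=1 Z=0
after 10: r0=0x05 r1=0xf8 r2=0xe5 r3=0xe0 r4=0xe0  N=1 Z=0
-- IRQ taken; context saved, return-PC = 11 --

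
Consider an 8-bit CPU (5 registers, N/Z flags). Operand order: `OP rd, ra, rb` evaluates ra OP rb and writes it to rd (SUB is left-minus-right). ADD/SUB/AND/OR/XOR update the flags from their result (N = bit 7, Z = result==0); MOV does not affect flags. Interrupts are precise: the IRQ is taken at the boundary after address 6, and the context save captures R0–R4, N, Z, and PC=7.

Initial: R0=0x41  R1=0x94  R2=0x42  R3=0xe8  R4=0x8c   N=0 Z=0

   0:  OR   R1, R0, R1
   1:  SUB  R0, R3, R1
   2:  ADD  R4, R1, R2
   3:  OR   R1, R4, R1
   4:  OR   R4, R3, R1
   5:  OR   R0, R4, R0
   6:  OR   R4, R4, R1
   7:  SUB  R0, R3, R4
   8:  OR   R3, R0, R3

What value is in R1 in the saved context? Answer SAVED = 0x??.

SAVED = 0xd7

after  0: R0=0x41 R1=0xd5 R2=0x42 R3=0xe8 R4=0x8c  N=1 Z=0
after  1: R0=0x13 R1=0xd5 R2=0x42 R3=0xe8 R4=0x8c  N=0 Z=0
after  2: R0=0x13 R1=0xd5 R2=0x42 R3=0xe8 R4=0x17  N=0 Z=0
after  3: R0=0x13 R1=0xd7 R2=0x42 R3=0xe8 R4=0x17  N=1 Z=0
after  4: R0=0x13 R1=0xd7 R2=0x42 R3=0xe8 R4=0xff  N=1 Z=0
after  5: R0=0xff R1=0xd7 R2=0x42 R3=0xe8 R4=0xff  N=1 Z=0
after  6: R0=0xff R1=0xd7 R2=0x42 R3=0xe8 R4=0xff  N=1 Z=0
-- IRQ taken; context saved, return-PC = 7 --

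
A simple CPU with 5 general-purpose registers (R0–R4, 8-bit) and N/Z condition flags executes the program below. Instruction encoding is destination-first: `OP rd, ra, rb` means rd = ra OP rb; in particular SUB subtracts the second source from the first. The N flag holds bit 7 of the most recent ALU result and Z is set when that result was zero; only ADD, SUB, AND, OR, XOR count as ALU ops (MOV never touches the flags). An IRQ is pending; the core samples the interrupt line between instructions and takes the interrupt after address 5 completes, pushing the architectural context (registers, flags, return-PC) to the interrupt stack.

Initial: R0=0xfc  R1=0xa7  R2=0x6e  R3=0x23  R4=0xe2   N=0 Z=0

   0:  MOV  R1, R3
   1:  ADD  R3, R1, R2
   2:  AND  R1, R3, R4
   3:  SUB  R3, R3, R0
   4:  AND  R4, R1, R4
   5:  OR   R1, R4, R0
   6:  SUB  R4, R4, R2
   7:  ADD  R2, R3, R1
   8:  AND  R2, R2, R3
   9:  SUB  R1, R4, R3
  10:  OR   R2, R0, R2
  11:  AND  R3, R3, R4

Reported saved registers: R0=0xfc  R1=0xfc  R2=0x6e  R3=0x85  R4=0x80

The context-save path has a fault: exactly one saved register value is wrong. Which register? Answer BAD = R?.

BAD = R3

after  0: R0=0xfc R1=0x23 R2=0x6e R3=0x23 R4=0xe2  N=0 Z=0
after  1: R0=0xfc R1=0x23 R2=0x6e R3=0x91 R4=0xe2  N=1 Z=0
after  2: R0=0xfc R1=0x80 R2=0x6e R3=0x91 R4=0xe2  N=1 Z=0
after  3: R0=0xfc R1=0x80 R2=0x6e R3=0x95 R4=0xe2  N=1 Z=0
after  4: R0=0xfc R1=0x80 R2=0x6e R3=0x95 R4=0x80  N=1 Z=0
after  5: R0=0xfc R1=0xfc R2=0x6e R3=0x95 R4=0x80  N=1 Z=0
-- IRQ taken; context saved, return-PC = 6 --
mismatch: R3: reported 0x85 vs actual 0x95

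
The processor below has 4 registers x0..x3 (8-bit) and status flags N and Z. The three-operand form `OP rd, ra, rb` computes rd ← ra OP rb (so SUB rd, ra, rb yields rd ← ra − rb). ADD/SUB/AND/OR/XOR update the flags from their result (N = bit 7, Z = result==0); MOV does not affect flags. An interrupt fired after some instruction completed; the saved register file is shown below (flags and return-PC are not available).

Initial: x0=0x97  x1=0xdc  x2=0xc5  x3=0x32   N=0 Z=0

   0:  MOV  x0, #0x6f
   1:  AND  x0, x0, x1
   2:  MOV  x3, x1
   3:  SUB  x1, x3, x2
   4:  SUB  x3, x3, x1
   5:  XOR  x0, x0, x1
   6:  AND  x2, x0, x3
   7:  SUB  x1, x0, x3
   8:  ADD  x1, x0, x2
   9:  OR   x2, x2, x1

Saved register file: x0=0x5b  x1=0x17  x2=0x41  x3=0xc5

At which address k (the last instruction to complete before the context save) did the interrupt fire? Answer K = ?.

after  0: x0=0x6f x1=0xdc x2=0xc5 x3=0x32  N=0 Z=0
after  1: x0=0x4c x1=0xdc x2=0xc5 x3=0x32  N=0 Z=0
after  2: x0=0x4c x1=0xdc x2=0xc5 x3=0xdc  N=0 Z=0
after  3: x0=0x4c x1=0x17 x2=0xc5 x3=0xdc  N=0 Z=0
after  4: x0=0x4c x1=0x17 x2=0xc5 x3=0xc5  N=1 Z=0
after  5: x0=0x5b x1=0x17 x2=0xc5 x3=0xc5  N=0 Z=0
after  6: x0=0x5b x1=0x17 x2=0x41 x3=0xc5  N=0 Z=0
-- IRQ taken; context saved, return-PC = 7 --

K = 6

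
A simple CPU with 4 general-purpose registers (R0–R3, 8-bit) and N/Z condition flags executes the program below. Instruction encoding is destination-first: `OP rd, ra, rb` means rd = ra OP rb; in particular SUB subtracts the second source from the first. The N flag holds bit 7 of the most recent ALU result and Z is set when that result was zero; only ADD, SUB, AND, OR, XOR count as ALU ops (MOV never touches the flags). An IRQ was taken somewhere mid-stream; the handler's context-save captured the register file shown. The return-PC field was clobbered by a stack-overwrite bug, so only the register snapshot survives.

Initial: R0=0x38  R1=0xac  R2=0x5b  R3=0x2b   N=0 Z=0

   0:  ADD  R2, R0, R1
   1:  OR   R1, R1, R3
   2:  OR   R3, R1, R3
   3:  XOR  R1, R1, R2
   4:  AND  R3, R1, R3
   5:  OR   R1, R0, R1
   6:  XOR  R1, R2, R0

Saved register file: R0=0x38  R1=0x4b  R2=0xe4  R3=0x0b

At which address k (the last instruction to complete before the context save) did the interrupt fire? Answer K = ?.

after  0: R0=0x38 R1=0xac R2=0xe4 R3=0x2b  N=1 Z=0
after  1: R0=0x38 R1=0xaf R2=0xe4 R3=0x2b  N=1 Z=0
after  2: R0=0x38 R1=0xaf R2=0xe4 R3=0xaf  N=1 Z=0
after  3: R0=0x38 R1=0x4b R2=0xe4 R3=0xaf  N=0 Z=0
after  4: R0=0x38 R1=0x4b R2=0xe4 R3=0x0b  N=0 Z=0
-- IRQ taken; context saved, return-PC = 5 --

K = 4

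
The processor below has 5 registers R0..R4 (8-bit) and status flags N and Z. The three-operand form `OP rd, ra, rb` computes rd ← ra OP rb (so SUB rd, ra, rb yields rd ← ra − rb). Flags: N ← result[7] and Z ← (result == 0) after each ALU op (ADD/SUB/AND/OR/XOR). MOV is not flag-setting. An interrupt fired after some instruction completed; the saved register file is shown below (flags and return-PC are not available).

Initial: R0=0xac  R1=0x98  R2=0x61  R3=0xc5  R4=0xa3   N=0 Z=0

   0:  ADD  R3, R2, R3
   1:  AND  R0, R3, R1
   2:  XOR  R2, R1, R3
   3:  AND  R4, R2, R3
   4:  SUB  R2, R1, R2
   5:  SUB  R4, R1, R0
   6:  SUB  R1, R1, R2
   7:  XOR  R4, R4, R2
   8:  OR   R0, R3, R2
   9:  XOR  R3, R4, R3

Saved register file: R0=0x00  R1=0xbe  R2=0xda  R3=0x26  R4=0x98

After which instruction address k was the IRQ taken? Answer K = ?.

K = 6

after  0: R0=0xac R1=0x98 R2=0x61 R3=0x26 R4=0xa3  N=0 Z=0
after  1: R0=0x00 R1=0x98 R2=0x61 R3=0x26 R4=0xa3  N=0 Z=1
after  2: R0=0x00 R1=0x98 R2=0xbe R3=0x26 R4=0xa3  N=1 Z=0
after  3: R0=0x00 R1=0x98 R2=0xbe R3=0x26 R4=0x26  N=0 Z=0
after  4: R0=0x00 R1=0x98 R2=0xda R3=0x26 R4=0x26  N=1 Z=0
after  5: R0=0x00 R1=0x98 R2=0xda R3=0x26 R4=0x98  N=1 Z=0
after  6: R0=0x00 R1=0xbe R2=0xda R3=0x26 R4=0x98  N=1 Z=0
-- IRQ taken; context saved, return-PC = 7 --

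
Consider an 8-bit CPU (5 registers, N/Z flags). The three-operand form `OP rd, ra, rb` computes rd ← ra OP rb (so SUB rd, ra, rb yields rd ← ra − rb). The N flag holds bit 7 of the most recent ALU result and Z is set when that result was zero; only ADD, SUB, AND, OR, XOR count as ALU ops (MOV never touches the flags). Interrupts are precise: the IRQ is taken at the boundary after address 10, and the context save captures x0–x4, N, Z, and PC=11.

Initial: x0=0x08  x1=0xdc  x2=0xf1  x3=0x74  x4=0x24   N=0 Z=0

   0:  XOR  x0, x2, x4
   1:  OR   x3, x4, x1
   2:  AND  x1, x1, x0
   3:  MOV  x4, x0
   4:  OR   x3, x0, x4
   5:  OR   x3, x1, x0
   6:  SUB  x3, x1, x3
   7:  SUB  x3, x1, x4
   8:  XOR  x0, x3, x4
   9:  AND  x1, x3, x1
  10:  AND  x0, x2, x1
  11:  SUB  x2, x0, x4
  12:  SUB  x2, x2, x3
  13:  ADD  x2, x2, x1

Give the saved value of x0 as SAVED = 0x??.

SAVED = 0xd0

after  0: x0=0xd5 x1=0xdc x2=0xf1 x3=0x74 x4=0x24  N=1 Z=0
after  1: x0=0xd5 x1=0xdc x2=0xf1 x3=0xfc x4=0x24  N=1 Z=0
after  2: x0=0xd5 x1=0xd4 x2=0xf1 x3=0xfc x4=0x24  N=1 Z=0
after  3: x0=0xd5 x1=0xd4 x2=0xf1 x3=0xfc x4=0xd5  N=1 Z=0
after  4: x0=0xd5 x1=0xd4 x2=0xf1 x3=0xd5 x4=0xd5  N=1 Z=0
after  5: x0=0xd5 x1=0xd4 x2=0xf1 x3=0xd5 x4=0xd5  N=1 Z=0
after  6: x0=0xd5 x1=0xd4 x2=0xf1 x3=0xff x4=0xd5  N=1 Z=0
after  7: x0=0xd5 x1=0xd4 x2=0xf1 x3=0xff x4=0xd5  N=1 Z=0
after  8: x0=0x2a x1=0xd4 x2=0xf1 x3=0xff x4=0xd5  N=0 Z=0
after  9: x0=0x2a x1=0xd4 x2=0xf1 x3=0xff x4=0xd5  N=1 Z=0
after 10: x0=0xd0 x1=0xd4 x2=0xf1 x3=0xff x4=0xd5  N=1 Z=0
-- IRQ taken; context saved, return-PC = 11 --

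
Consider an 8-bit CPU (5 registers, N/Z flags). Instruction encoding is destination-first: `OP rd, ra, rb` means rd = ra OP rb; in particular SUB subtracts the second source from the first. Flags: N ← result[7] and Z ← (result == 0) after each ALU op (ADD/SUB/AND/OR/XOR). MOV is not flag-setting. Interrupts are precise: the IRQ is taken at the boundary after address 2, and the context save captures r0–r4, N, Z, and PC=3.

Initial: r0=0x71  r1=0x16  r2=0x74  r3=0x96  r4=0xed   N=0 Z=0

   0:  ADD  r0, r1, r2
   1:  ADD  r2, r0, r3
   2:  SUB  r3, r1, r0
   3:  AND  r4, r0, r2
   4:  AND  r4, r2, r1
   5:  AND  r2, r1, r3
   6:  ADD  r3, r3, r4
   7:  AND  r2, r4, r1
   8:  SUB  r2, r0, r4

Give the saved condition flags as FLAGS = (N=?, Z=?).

FLAGS = (N=1, Z=0)

after  0: r0=0x8a r1=0x16 r2=0x74 r3=0x96 r4=0xed  N=1 Z=0
after  1: r0=0x8a r1=0x16 r2=0x20 r3=0x96 r4=0xed  N=0 Z=0
after  2: r0=0x8a r1=0x16 r2=0x20 r3=0x8c r4=0xed  N=1 Z=0
-- IRQ taken; context saved, return-PC = 3 --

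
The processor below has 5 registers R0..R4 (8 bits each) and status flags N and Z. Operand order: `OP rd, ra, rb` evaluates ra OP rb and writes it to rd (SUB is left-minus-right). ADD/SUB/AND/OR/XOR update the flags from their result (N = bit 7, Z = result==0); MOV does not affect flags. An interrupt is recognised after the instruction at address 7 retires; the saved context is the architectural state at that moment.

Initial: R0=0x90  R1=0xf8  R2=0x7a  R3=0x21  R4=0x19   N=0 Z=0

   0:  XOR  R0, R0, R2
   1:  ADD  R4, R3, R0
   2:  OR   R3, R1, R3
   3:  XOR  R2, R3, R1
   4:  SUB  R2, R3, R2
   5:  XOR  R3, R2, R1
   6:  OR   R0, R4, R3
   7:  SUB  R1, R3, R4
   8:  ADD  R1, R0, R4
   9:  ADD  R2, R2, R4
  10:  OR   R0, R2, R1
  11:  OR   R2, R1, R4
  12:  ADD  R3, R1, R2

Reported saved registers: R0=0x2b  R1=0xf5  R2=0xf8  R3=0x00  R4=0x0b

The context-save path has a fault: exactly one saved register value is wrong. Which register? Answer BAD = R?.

after  0: R0=0xea R1=0xf8 R2=0x7a R3=0x21 R4=0x19  N=1 Z=0
after  1: R0=0xea R1=0xf8 R2=0x7a R3=0x21 R4=0x0b  N=0 Z=0
after  2: R0=0xea R1=0xf8 R2=0x7a R3=0xf9 R4=0x0b  N=1 Z=0
after  3: R0=0xea R1=0xf8 R2=0x01 R3=0xf9 R4=0x0b  N=0 Z=0
after  4: R0=0xea R1=0xf8 R2=0xf8 R3=0xf9 R4=0x0b  N=1 Z=0
after  5: R0=0xea R1=0xf8 R2=0xf8 R3=0x00 R4=0x0b  N=0 Z=1
after  6: R0=0x0b R1=0xf8 R2=0xf8 R3=0x00 R4=0x0b  N=0 Z=0
after  7: R0=0x0b R1=0xf5 R2=0xf8 R3=0x00 R4=0x0b  N=1 Z=0
-- IRQ taken; context saved, return-PC = 8 --
mismatch: R0: reported 0x2b vs actual 0x0b

BAD = R0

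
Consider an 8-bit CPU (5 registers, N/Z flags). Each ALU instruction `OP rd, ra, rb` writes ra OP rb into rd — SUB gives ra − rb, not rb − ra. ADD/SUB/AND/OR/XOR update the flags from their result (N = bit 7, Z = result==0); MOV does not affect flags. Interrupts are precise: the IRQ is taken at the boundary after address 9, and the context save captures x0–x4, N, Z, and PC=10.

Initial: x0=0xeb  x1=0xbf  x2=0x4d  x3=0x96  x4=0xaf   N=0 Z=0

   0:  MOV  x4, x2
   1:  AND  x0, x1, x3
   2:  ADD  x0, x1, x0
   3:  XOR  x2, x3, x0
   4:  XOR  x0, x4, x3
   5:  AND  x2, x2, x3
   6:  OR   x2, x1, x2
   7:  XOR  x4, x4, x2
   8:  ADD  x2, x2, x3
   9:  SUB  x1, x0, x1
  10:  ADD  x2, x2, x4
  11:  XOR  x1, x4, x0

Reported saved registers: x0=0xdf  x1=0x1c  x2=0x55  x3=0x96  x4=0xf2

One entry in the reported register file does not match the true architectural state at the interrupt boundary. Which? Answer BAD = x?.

after  0: x0=0xeb x1=0xbf x2=0x4d x3=0x96 x4=0x4d  N=0 Z=0
after  1: x0=0x96 x1=0xbf x2=0x4d x3=0x96 x4=0x4d  N=1 Z=0
after  2: x0=0x55 x1=0xbf x2=0x4d x3=0x96 x4=0x4d  N=0 Z=0
after  3: x0=0x55 x1=0xbf x2=0xc3 x3=0x96 x4=0x4d  N=1 Z=0
after  4: x0=0xdb x1=0xbf x2=0xc3 x3=0x96 x4=0x4d  N=1 Z=0
after  5: x0=0xdb x1=0xbf x2=0x82 x3=0x96 x4=0x4d  N=1 Z=0
after  6: x0=0xdb x1=0xbf x2=0xbf x3=0x96 x4=0x4d  N=1 Z=0
after  7: x0=0xdb x1=0xbf x2=0xbf x3=0x96 x4=0xf2  N=1 Z=0
after  8: x0=0xdb x1=0xbf x2=0x55 x3=0x96 x4=0xf2  N=0 Z=0
after  9: x0=0xdb x1=0x1c x2=0x55 x3=0x96 x4=0xf2  N=0 Z=0
-- IRQ taken; context saved, return-PC = 10 --
mismatch: x0: reported 0xdf vs actual 0xdb

BAD = x0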